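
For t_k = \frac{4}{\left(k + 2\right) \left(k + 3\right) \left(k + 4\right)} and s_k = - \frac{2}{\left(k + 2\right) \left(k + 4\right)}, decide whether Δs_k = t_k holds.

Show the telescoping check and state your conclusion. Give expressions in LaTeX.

Invalid: residual - \frac{6}{k^{4} + 14 k^{3} + 71 k^{2} + 154 k + 120} ≠ 0.

s_(k+1) = -2/((k + 3)*(k + 5))
s_(k+1) − s_k = 2*(2*k + 7)/(k**4 + 14*k**3 + 71*k**2 + 154*k + 120)
(s_(k+1) − s_k) − t_k = -6/(k**4 + 14*k**3 + 71*k**2 + 154*k + 120)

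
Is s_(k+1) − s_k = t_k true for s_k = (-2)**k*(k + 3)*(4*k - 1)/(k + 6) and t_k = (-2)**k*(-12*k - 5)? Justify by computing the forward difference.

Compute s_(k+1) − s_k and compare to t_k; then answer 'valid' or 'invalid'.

s_(k+1) = (-2)**(k + 1)*(k + 4)*(4*k + 3)/(k + 7)
s_(k+1) − s_k = (-2)**k*(-12*k**3 - 125*k**2 - 326*k - 123)/(k**2 + 13*k + 42)
(s_(k+1) − s_k) − t_k = (-2)**k*(36*k**2 + 243*k + 87)/(k**2 + 13*k + 42)

Invalid: residual (-2)**k*(36*k**2 + 243*k + 87)/(k**2 + 13*k + 42) ≠ 0.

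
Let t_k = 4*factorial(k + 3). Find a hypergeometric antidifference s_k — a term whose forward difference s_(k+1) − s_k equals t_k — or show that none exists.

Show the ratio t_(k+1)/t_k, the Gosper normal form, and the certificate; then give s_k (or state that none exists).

The ratio is k + 4.
Normal form (A,B,C) = (k + 4, 1, 1).
Solve (k + 4)·f(k+1) − (1)·f(k) = 1.
d = -1 from the (1,0,0) case.
d = -1 < 0 ⇒ no nonzero polynomial f; not summable.

none — t_k is not Gosper-summable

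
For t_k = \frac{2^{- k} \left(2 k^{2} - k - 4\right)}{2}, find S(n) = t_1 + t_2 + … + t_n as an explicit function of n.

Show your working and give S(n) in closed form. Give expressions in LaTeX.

r(k) = (k - 2*(k + 1)**2 + 5)/(2*(-2*k**2 + k + 4)) after simplifying.
A = 1/2, B = 1, C = k**2 - k/2 - 2.
f must satisfy (1/2)·f(k+1) − (1)·f(k) = k**2 - k/2 - 2.
Bound: deg f ≤ 2.
Solving with deg f ≤ 2: f(k) = -(k + 1)*(2*k + 1).
Then R = B(k−1)f/C = -2*(k + 1)*(2*k + 1)/(2*k**2 - k - 4), so s_k = R(k)·t_k = (-2*k**2 - 3*k - 1)/2**k.
Δs = (2*k**2 - k - 4)/(2*2**k), as required.
Telescope: S(n) = s_(n+1) − s_(1) = 2**(-n - 1)*(-2*n**2 - 7*n - 6) − (-3) = (6*2**n - 2*n**2 - 7*n - 6)/(2*2**n).

S(n) = \frac{2^{- n} \left(6 \cdot 2^{n} - 2 n^{2} - 7 n - 6\right)}{2}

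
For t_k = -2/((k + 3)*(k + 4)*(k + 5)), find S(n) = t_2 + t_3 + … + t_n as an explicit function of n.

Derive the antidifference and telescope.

S(n) = (-n**2 - 9*n + 10)/(30*(n**2 + 9*n + 20))

r(k) = (k + 3)/(k + 6) after simplifying.
Factor: A=k + 3; B=k + 6; C=1.
Need (k + 3)·f(k+1) − (k + 5)·f(k) = 1.
deg f ≤ 2 (via 1,1,0).
Solve for f: f(k) = k*(k + 7)/24 (degree 2 ≤ 2).
Get s_k = R·t_k = k*(-k - 7)/(12*(k + 3)*(k + 4)) with R(k) = B(k−1)f(k)/C(k) = k*(k + 5)*(k + 7)/24.
s_(k+1) − s_k = -2/(k**3 + 12*k**2 + 47*k + 60) = t_k.
Σ_(k=2)^n t_k = s_(n+1) − s_(2) = ((-n**2 - 9*n - 8)/(12*(n**2 + 9*n + 20))) − (-1/20), i.e. (-n**2 - 9*n + 10)/(30*(n**2 + 9*n + 20)).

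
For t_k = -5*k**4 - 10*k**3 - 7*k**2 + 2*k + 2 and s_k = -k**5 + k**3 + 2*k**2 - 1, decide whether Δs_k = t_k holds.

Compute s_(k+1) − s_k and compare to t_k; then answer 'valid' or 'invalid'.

s_(k+1) = -(k + 1)**5 + (k + 1)**3 + 2*(k + 1)**2 - 1
s_(k+1) − s_k = -5*k**4 - 10*k**3 - 7*k**2 + 2*k + 2
(s_(k+1) − s_k) − t_k = 0

valid; difference matches t_k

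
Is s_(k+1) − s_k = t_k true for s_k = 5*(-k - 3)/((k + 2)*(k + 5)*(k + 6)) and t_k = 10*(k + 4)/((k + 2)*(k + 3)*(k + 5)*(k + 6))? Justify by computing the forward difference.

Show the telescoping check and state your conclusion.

Invalid: residual 15*(-3*k - 11)/(k**5 + 23*k**4 + 203*k**3 + 853*k**2 + 1692*k + 1260) ≠ 0.

s_(k+1) = 5*(-k - 4)/((k + 3)*(k + 6)*(k + 7))
s_(k+1) − s_k = 5*(2*k**2 + 13*k + 23)/(k**5 + 23*k**4 + 203*k**3 + 853*k**2 + 1692*k + 1260)
(s_(k+1) − s_k) − t_k = 15*(-3*k - 11)/(k**5 + 23*k**4 + 203*k**3 + 853*k**2 + 1692*k + 1260)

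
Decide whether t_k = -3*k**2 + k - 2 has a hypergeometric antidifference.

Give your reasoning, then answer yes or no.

The ratio is (-k + 3*(k + 1)**2 + 1)/(3*k**2 - k + 2).
A = 1, B = 1, C = k**2 - k/3 + 2/3.
Set up (1)·f(k+1) − (1)·f(k) − (k**2 - k/3 + 2/3) = 0.
deg f ≤ 3 (via 0,0,2).
Coefficient equations give f(k) = k*(k**2 - 2*k + 3)/3.
R(k) = B(k−1)·f(k)/C(k) = k*(k**2 - 2*k + 3)/(3*k**2 - k + 2); s_k = R·t_k = k*(-k**2 + 2*k - 3).
Δs = -3*k**2 + k - 2, as required.

Yes. s_k = k*(-k**2 + 2*k - 3).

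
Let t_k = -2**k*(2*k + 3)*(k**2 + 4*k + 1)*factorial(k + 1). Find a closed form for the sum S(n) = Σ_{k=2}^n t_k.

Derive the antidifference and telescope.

S(n) = -2*2**n*n**2*factorial(n + 2) - 8*2**n*n*factorial(n + 2) + 120

Ratio r(k) = 2*(k + 2)*(2*k + 5)*(4*k + (k + 1)**2 + 5)/((2*k + 3)*(k**2 + 4*k + 1)).
So A=2*k + 4 and B=1, with C=k**3 + 11*k**2/2 + 7*k + 3/2.
Set up (2*k + 4)·f(k+1) − (1)·f(k) − (k**3 + 11*k**2/2 + 7*k + 3/2) = 0.
d = 2 from the (1,0,3) case.
Solve for f: f(k) = (k - 1)*(k + 3)/2 (degree 2 ≤ 2).
So s_k = (B(k−1)f/C)·t_k = ((k - 1)*(k + 3)/((2*k + 3)*(k**2 + 4*k + 1)))·t_k = -2**k*(k - 1)*(k + 3)*factorial(k + 1).
Check: Δs_k = -2**k*(2*k + 3)*(k**2 + 4*k + 1)*factorial(k + 1). ✓
Telescope: S(n) = s_(n+1) − s_(2) = -2**(n + 1)*n*(n + 4)*factorial(n + 2) − (-120) = -2*2**n*n**2*factorial(n + 2) - 8*2**n*n*factorial(n + 2) + 120.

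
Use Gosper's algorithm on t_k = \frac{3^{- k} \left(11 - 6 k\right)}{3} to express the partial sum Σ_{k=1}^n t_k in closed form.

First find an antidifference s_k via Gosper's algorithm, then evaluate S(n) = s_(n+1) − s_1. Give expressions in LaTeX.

Ratio r(k) = (6*k - 5)/(3*(6*k - 11)).
So A=1/3 and B=1, with C=k - 11/6.
Key eq: (1/3)·f(k+1) = (1)·f(k) + (k - 11/6).
From deg A=0, deg B=0, deg C=1: d=1.
Coefficient equations give f(k) = -(3*k - 4)/2.
So s_k = (B(k−1)f/C)·t_k = (-3*(3*k - 4)/(6*k - 11))·t_k = (3*k - 4)/3**k.
Verify: (11 - 6*k)/(3*3**k) matches t_k.
Σ_(k=1)^n t_k = s_(n+1) − s_(1) = (3**(-n - 1)*(3*n - 1)) − (-1/3), i.e. 3**(-n - 1)*(3**n + 3*n - 1).

S(n) = 3^{- n - 1} \left(3^{n} + 3 n - 1\right)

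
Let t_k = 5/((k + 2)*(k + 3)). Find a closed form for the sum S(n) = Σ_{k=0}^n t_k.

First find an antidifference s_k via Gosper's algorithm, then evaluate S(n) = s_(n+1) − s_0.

Compute t_(k+1)/t_k: get (k + 2)/(k + 4).
Gosper form: A/B · C(k+1)/C(k) with A=k + 2, B=k + 4, C=1.
Set up (k + 2)·f(k+1) − (k + 3)·f(k) − (1) = 0.
deg f ≤ 1 (via 1,1,0).
Solve for f: f(k) = k/2 (degree 1 ≤ 1).
Certificate R = B(k−1)f/C = k*(k + 3)/2 gives s_k = 5*k/(2*(k + 2)).
Check: Δs_k = 5/(k**2 + 5*k + 6). ✓
s_(n+1) = 5*(n + 1)/(2*(n + 3)) and s_(0) = 0, so S(n) = 5*(n + 1)/(2*(n + 3)).

S(n) = 5*(n + 1)/(2*(n + 3))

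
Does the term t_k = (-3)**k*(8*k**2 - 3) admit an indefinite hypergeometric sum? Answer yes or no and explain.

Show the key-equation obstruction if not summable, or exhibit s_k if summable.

Ratio r(k) = 3*(3 - 8*(k + 1)**2)/(8*k**2 - 3).
Normal form (A,B,C) = (-3, 1, k**2 - 3/8).
Key eq: (-3)·f(k+1) = (1)·f(k) + (k**2 - 3/8).
d = 2 from the (0,0,2) case.
Solving with deg f ≤ 2: f(k) = -k*(2*k - 3)/8.
R(k) = B(k−1)·f(k)/C(k) = -k*(2*k - 3)/(8*k**2 - 3); s_k = R·t_k = (-3)**k*k*(3 - 2*k).
Verify: (-3)**k*(8*k**2 - 3) matches t_k.

Yes. s_k = (-3)**k*k*(3 - 2*k).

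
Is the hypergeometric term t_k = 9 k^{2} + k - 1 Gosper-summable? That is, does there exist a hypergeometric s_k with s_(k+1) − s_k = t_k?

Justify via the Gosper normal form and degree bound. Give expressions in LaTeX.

Yes. s_k = k^{2} \left(3 k - 4\right).

The ratio is (k + 9*(k + 1)**2)/(9*k**2 + k - 1).
Normal form (A,B,C) = (1, 1, k**2 + k/9 - 1/9).
Solve (1)·f(k+1) − (1)·f(k) = k**2 + k/9 - 1/9.
Degrees (0,0,2) ⇒ d ≤ 3.
Solving with deg f ≤ 3: f(k) = k**2*(3*k - 4)/9.
So s_k = (B(k−1)f/C)·t_k = (k**2*(3*k - 4)/(9*k**2 + k - 1))·t_k = k**2*(3*k - 4).
s_(k+1) − s_k = 9*k**2 + k - 1 = t_k.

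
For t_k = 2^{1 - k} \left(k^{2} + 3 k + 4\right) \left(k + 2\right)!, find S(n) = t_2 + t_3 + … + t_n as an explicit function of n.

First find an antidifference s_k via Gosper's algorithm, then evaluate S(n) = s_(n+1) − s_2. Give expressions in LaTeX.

Step 1: r(k) = (k + 3)*(3*k + (k + 1)**2 + 7)/(2*(k**2 + 3*k + 4)).
Normal form (A,B,C) = (k/2 + 3/2, 1, k**2 + 3*k + 4).
Set up (k/2 + 3/2)·f(k+1) − (1)·f(k) − (k**2 + 3*k + 4) = 0.
From deg A=1, deg B=0, deg C=2: d=1.
A polynomial solution: f(k) = 2*(k + 1).
So s_k = (B(k−1)f/C)·t_k = (2*(k + 1)/(k**2 + 3*k + 4))·t_k = 2**(2 - k)*(k + 1)*factorial(k + 2).
s_(k+1) − s_k = 2**(1 - k)*(k**2 + 3*k + 4)*factorial(k + 2) = t_k.
Evaluate: s_(n+1) = 2**(1 - n)*(n + 2)*factorial(n + 3); subtract s_(2) = 72 ⇒ S(n) = -72 + 2*n*factorial(n + 3)/2**n + 4*factorial(n + 3)/2**n.

S(n) = -72 + 2 \cdot 2^{- n} n \left(n + 3\right)! + 4 \cdot 2^{- n} \left(n + 3\right)!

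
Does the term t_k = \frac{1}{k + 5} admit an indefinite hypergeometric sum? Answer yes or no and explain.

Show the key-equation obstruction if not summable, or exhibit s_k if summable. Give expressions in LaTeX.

Compute t_(k+1)/t_k: get (k + 5)/(k + 6).
So A=k + 5 and B=k + 6, with C=1.
f must satisfy (k + 5)·f(k+1) − (k + 5)·f(k) = 1.
Degrees (1,1,0) ⇒ d ≤ 0.
Put f(k) = c0: A·f(k+1) − B(k−1)·f(k) − C = -1; need -1 = 0 — inconsistent ⇒ no f, not summable.

No — the linear system for f has no solution.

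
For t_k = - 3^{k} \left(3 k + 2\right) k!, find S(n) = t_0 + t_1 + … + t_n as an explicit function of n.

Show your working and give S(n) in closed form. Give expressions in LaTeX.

The ratio is 3*(k + 1)*(3*k + 5)/(3*k + 2).
Normal form (A,B,C) = (3*k + 3, 1, k + 2/3).
Solve (3*k + 3)·f(k+1) − (1)·f(k) = k + 2/3.
Degrees (1,0,1) ⇒ d ≤ 0.
Solving with deg f ≤ 0: f(k) = 1/3.
Then R = B(k−1)f/C = 1/(3*k + 2), so s_k = R(k)·t_k = -3**k*factorial(k).
s_(k+1) − s_k = -3**k*(3*k + 2)*factorial(k) = t_k.
s_(n+1) = -3**(n + 1)*factorial(n + 1) and s_(0) = -1, so S(n) = -3*3**n*factorial(n + 1) + 1.

S(n) = - 3 \cdot 3^{n} \left(n + 1\right)! + 1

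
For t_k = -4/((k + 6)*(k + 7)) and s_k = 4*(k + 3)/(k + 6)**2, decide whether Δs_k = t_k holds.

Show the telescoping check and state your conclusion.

Invalid: residual 12*(2*k + 13)/(k**4 + 26*k**3 + 253*k**2 + 1092*k + 1764) ≠ 0.

s_(k+1) = 4*(k + 4)/(k + 7)**2
s_(k+1) − s_k = 4*(-k**2 - 7*k - 3)/(k**4 + 26*k**3 + 253*k**2 + 1092*k + 1764)
(s_(k+1) − s_k) − t_k = 12*(2*k + 13)/(k**4 + 26*k**3 + 253*k**2 + 1092*k + 1764)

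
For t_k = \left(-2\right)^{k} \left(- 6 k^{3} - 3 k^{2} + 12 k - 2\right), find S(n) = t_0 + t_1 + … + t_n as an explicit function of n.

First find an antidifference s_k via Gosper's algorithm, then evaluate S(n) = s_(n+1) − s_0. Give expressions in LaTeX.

S(n) = - 4 \left(-2\right)^{n} n^{3} - 6 \left(-2\right)^{n} n^{2} + 8 \left(-2\right)^{n} n + 2 \left(-2\right)^{n} - 4

Ratio r(k) = 2*(-6*k**3 - 21*k**2 - 12*k + 1)/(6*k**3 + 3*k**2 - 12*k + 2).
So A=-2 and B=1, with C=k**3 + k**2/2 - 2*k + 1/3.
Solve (-2)·f(k+1) − (1)·f(k) = k**3 + k**2/2 - 2*k + 1/3.
Degrees (0,0,3) ⇒ d ≤ 3.
Coefficient equations give f(k) = -(k - 2)*(2*k**2 + k - 2)/6.
Get s_k = R·t_k = (-2)**k*(2*k**3 - 3*k**2 - 4*k + 4) with R(k) = B(k−1)f(k)/C(k) = -(k - 2)*(2*k**2 + k - 2)/(6*k**3 + 3*k**2 - 12*k + 2).
Check: Δs_k = (-2)**k*(-6*k**3 - 3*k**2 + 12*k - 2). ✓
s_(n+1) = (-2)**(n + 1)*(2*n**3 + 3*n**2 - 4*n - 1) and s_(0) = 4, so S(n) = -4*(-2)**n*n**3 - 6*(-2)**n*n**2 + 8*(-2)**n*n + 2*(-2)**n - 4.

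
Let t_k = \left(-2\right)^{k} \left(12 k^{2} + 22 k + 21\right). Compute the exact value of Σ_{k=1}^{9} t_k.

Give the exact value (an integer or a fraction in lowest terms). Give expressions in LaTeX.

Σ = -433170

The ratio is 2*(-12*k**2 - 46*k - 55)/(12*k**2 + 22*k + 21).
Normal form (A,B,C) = (-2, 1, k**2 + 11*k/6 + 7/4).
Solve (-2)·f(k+1) − (1)·f(k) = k**2 + 11*k/6 + 7/4.
Bound: deg f ≤ 2.
Solving with deg f ≤ 2: f(k) = -(4*k**2 + 2*k + 3)/12.
R(k) = B(k−1)·f(k)/C(k) = -(4*k**2 + 2*k + 3)/(12*k**2 + 22*k + 21); s_k = R·t_k = (-2)**k*(-4*k**2 - 2*k - 3).
Verify: (-2)**k*(12*k**2 + 22*k + 21) matches t_k.
Evaluate s at k=10 and k=1: -433152 and 18; difference -433170.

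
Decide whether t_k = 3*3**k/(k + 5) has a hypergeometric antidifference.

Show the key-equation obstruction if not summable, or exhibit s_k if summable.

Step 1: r(k) = 3*(k + 5)/(k + 6).
Normal form (A,B,C) = (3*k + 15, k + 6, 1).
Need (3*k + 15)·f(k+1) − (k + 5)·f(k) = 1.
From deg A=1, deg B=1, deg C=0: d=-1.
Bound -1 < 0, so the key equation has no polynomial solution.

No — key equation has no polynomial f.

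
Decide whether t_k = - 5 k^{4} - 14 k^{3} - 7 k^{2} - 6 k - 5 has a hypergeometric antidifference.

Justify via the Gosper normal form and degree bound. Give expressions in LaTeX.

t_(k+1)/t_k = (5*k**4 + 34*k**3 + 79*k**2 + 82*k + 37)/(5*k**4 + 14*k**3 + 7*k**2 + 6*k + 5).
Gosper form: A/B · C(k+1)/C(k) with A=1, B=1, C=k**4 + 14*k**3/5 + 7*k**2/5 + 6*k/5 + 1.
f must satisfy (1)·f(k+1) − (1)·f(k) = k**4 + 14*k**3/5 + 7*k**2/5 + 6*k/5 + 1.
d = 5 from the (0,0,4) case.
Match coefficients ⇒ f(k) = k*(k**4 + k**3 - 3*k**2 + 3*k + 3)/5.
So s_k = (B(k−1)f/C)·t_k = (k*(k**4 + k**3 - 3*k**2 + 3*k + 3)/(5*k**4 + 14*k**3 + 7*k**2 + 6*k + 5))·t_k = k*(-k**4 - k**3 + 3*k**2 - 3*k - 3).
Check: Δs_k = -5*k**4 - 14*k**3 - 7*k**2 - 6*k - 5. ✓

Yes. s_k = k \left(- k^{4} - k^{3} + 3 k^{2} - 3 k - 3\right).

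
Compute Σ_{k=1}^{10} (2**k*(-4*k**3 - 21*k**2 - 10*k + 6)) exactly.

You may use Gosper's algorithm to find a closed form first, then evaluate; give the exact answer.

Step 1: r(k) = 2*(4*k**3 + 33*k**2 + 64*k + 29)/(4*k**3 + 21*k**2 + 10*k - 6).
Gosper form: A/B · C(k+1)/C(k) with A=2, B=1, C=k**3 + 21*k**2/4 + 5*k/2 - 3/2.
Need (2)·f(k+1) − (1)·f(k) = k**3 + 21*k**2/4 + 5*k/2 - 3/2.
deg f ≤ 3 (via 0,0,3).
Solving with deg f ≤ 3: f(k) = (4*k**3 - 3*k**2 - 2*k - 4)/4.
So s_k = (B(k−1)f/C)·t_k = ((4*k**3 - 3*k**2 - 2*k - 4)/(4*k**3 + 21*k**2 + 10*k - 6))·t_k = 2**k*(-4*k**3 + 3*k**2 + 2*k + 4).
Check: Δs_k = 2**k*(-4*k**3 - 21*k**2 - 10*k + 6). ✓
Sum = s_(11) − s_(1); s_(11) = -10106880, s_(1) = 10 ⇒ -10106890.

Σ = -10106890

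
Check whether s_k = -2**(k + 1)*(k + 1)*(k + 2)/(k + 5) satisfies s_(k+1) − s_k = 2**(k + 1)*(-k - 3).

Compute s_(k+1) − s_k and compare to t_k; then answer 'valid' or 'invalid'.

Invalid: residual 6*2**k*(k**2 + 7*k + 14)/(k**2 + 11*k + 30) ≠ 0.

s_(k+1) = -2**(k + 2)*(k + 2)*(k + 3)/(k + 6)
s_(k+1) − s_k = 2**(k + 1)*(-k**3 - 11*k**2 - 42*k - 48)/(k**2 + 11*k + 30)
(s_(k+1) − s_k) − t_k = 6*2**k*(k**2 + 7*k + 14)/(k**2 + 11*k + 30)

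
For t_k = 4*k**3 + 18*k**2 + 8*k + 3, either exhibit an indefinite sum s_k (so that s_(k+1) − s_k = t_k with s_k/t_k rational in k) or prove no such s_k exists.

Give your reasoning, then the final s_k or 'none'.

s_k = k*(k**3 + 4*k**2 - 4*k + 2)

Compute t_(k+1)/t_k: get (4*k**3 + 30*k**2 + 56*k + 33)/(4*k**3 + 18*k**2 + 8*k + 3).
So A=1 and B=1, with C=k**3 + 9*k**2/2 + 2*k + 3/4.
Need (1)·f(k+1) − (1)·f(k) = k**3 + 9*k**2/2 + 2*k + 3/4.
Bound: deg f ≤ 4.
Coefficient equations give f(k) = k*(k**3 + 4*k**2 - 4*k + 2)/4.
Certificate R = B(k−1)f/C = k*(k**3 + 4*k**2 - 4*k + 2)/(4*k**3 + 18*k**2 + 8*k + 3) gives s_k = k*(k**3 + 4*k**2 - 4*k + 2).
Δs = 4*k**3 + 18*k**2 + 8*k + 3, as required.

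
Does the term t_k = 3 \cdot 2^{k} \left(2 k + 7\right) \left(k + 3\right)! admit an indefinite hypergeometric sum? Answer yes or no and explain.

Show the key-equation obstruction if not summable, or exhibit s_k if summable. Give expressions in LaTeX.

Ratio r(k) = 2*(k + 4)*(2*k + 9)/(2*k + 7).
Take A(k)=2*k + 8, B(k)=1, C(k)=k + 7/2.
Need (2*k + 8)·f(k+1) − (1)·f(k) = k + 7/2.
From deg A=1, deg B=0, deg C=1: d=0.
Match coefficients ⇒ f(k) = 1/2.
R(k) = B(k−1)·f(k)/C(k) = 1/(2*k + 7); s_k = R·t_k = 3*2**k*factorial(k + 3).
s_(k+1) − s_k = 3*2**k*(2*k + 7)*factorial(k + 3) = t_k.

Yes. s_k = 3 \cdot 2^{k} \left(k + 3\right)!.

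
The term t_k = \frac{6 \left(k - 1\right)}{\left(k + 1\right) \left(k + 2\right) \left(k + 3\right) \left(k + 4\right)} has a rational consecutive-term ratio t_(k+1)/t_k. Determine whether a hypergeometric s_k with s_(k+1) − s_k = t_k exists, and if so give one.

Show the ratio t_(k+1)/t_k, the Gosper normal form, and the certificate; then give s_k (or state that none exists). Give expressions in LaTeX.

s_k = \frac{k \left(- k^{2} - 6 k - 29\right)}{6 \left(k + 1\right) \left(k + 2\right) \left(k + 3\right)}

r(k) = k*(k + 1)/((k - 1)*(k + 5)) after simplifying.
Factor: A=k + 1; B=k + 5; C=k - 1.
Set up (k + 1)·f(k+1) − (k + 4)·f(k) − (k - 1) = 0.
Bound: deg f ≤ 3.
A polynomial solution: f(k) = -k*(k**2 + 6*k + 29)/36.
Certificate R = B(k−1)f/C = -k*(k + 4)*(k**2 + 6*k + 29)/(36*(k - 1)) gives s_k = k*(-k**2 - 6*k - 29)/(6*(k + 1)*(k + 2)*(k + 3)).
Verify: 6*(k - 1)/(k**4 + 10*k**3 + 35*k**2 + 50*k + 24) matches t_k.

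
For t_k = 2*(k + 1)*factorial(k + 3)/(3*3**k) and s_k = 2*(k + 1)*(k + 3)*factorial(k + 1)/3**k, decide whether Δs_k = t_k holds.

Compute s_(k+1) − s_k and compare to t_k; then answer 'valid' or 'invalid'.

Invalid: residual -2*(k**2 + 3*k - 1)*factorial(k + 1)/(3*3**k) ≠ 0.

s_(k+1) = 2*(k + 2)*(k + 4)*factorial(k + 2)/(3*3**k)
s_(k+1) − s_k = 2*(k**3 + 5*k**2 + 8*k + 7)*factorial(k + 1)/(3*3**k)
(s_(k+1) − s_k) − t_k = -2*(k**2 + 3*k - 1)*factorial(k + 1)/(3*3**k)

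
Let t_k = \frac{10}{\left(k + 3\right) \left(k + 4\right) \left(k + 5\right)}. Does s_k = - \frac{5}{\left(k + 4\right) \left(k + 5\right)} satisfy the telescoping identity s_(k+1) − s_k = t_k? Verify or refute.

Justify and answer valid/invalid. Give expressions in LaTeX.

Invalid: residual - \frac{30}{k^{4} + 18 k^{3} + 119 k^{2} + 342 k + 360} ≠ 0.

s_(k+1) = -5/((k + 5)*(k + 6))
s_(k+1) − s_k = 10/(k**3 + 15*k**2 + 74*k + 120)
(s_(k+1) − s_k) − t_k = -30/(k**4 + 18*k**3 + 119*k**2 + 342*k + 360)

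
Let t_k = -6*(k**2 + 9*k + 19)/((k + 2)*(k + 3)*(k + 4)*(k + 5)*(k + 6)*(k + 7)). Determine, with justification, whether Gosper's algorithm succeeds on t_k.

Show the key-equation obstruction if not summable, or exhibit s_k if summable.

r(k) = (k + 2)*(9*k + (k + 1)**2 + 28)/((k + 8)*(k**2 + 9*k + 19)) after simplifying.
Factor: A=k + 2; B=k + 8; C=k**2 + 9*k + 19.
Set up (k + 2)·f(k+1) − (k + 7)·f(k) − (k**2 + 9*k + 19) = 0.
Bound: deg f ≤ 5.
Solve for f: f(k) = k*(k + 3)*(k + 5)*(k**2 + 12*k + 44)/144 (degree 5 ≤ 5).
Then R = B(k−1)f/C = k*(k + 3)*(k + 5)*(k + 7)*(k**2 + 12*k + 44)/(144*(k**2 + 9*k + 19)), so s_k = R(k)·t_k = k*(-k**2 - 12*k - 44)/(24*(k**3 + 12*k**2 + 44*k + 48)).
Δs = 6*(-k**2 - 9*k - 19)/(k**6 + 27*k**5 + 295*k**4 + 1665*k**3 + 5104*k**2 + 8028*k + 5040), as required.

Yes. s_k = k*(-k**2 - 12*k - 44)/(24*(k**3 + 12*k**2 + 44*k + 48)).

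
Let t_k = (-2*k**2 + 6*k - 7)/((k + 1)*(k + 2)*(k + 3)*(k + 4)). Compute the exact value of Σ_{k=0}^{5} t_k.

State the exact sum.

Compute t_(k+1)/t_k: get (2*k**3 + k + 3)/(2*k**3 + 4*k**2 - 23*k + 35).
Factor: A=k + 1; B=k + 5; C=k**2 - 3*k + 7/2.
f must satisfy (k + 1)·f(k+1) − (k + 4)·f(k) = k**2 - 3*k + 7/2.
Bound: deg f ≤ 3.
A polynomial solution: f(k) = k*(k**2 + 2*k + 11)/4.
Certificate R = B(k−1)f/C = k*(k + 4)*(k**2 + 2*k + 11)/(2*(2*k**2 - 6*k + 7)) gives s_k = k*(-k**2 - 2*k - 11)/(2*(k + 1)*(k + 2)*(k + 3)).
Check: Δs_k = (-2*k**2 + 6*k - 7)/(k**4 + 10*k**3 + 35*k**2 + 50*k + 24). ✓
Telescoping: Σ = s_(6) − s_(0) = -59/168 − (0) = -59/168.

Σ = -59/168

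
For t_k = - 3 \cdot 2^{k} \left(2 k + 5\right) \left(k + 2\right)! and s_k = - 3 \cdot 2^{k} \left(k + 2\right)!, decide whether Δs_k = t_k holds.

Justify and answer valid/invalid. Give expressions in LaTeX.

s_(k+1) = -6*2**k*factorial(k + 3)
s_(k+1) − s_k = -3*2**k*(2*k + 5)*factorial(k + 2)
(s_(k+1) − s_k) − t_k = 0

valid; difference matches t_k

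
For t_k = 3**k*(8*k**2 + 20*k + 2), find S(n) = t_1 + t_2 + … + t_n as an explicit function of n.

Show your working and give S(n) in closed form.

t_(k+1)/t_k = 3*(4*k**2 + 18*k + 15)/(4*k**2 + 10*k + 1).
Factor: A=3; B=1; C=k**2 + 5*k/2 + 1/4.
Need (3)·f(k+1) − (1)·f(k) = k**2 + 5*k/2 + 1/4.
deg f ≤ 2 (via 0,0,2).
Match coefficients ⇒ f(k) = (k - 1)*(2*k + 1)/4.
So s_k = (B(k−1)f/C)·t_k = ((k - 1)*(2*k + 1)/(4*k**2 + 10*k + 1))·t_k = 2*3**k*(2*k**2 - k - 1).
Verify: 3**k*(8*k**2 + 20*k + 2) matches t_k.
Telescope: S(n) = s_(n+1) − s_(1) = 6*3**n*n*(2*n + 3) − (0) = 6*3**n*n*(2*n + 3).

S(n) = 6*3**n*n*(2*n + 3)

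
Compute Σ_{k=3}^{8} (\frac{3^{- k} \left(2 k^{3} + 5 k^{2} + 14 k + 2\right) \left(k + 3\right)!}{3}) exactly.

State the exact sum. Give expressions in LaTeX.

r(k) = (2*k**4 + 19*k**3 + 74*k**2 + 143*k + 92)/(3*(2*k**3 + 5*k**2 + 14*k + 2)) after simplifying.
A = k/3 + 4/3, B = 1, C = k**3 + 5*k**2/2 + 7*k + 1.
Need (k/3 + 4/3)·f(k+1) − (1)·f(k) = k**3 + 5*k**2/2 + 7*k + 1.
Bound: deg f ≤ 2.
Coefficient equations give f(k) = 3*(2*k**2 - k - 2)/2.
So s_k = (B(k−1)f/C)·t_k = (3*(2*k**2 - k - 2)/(2*k**3 + 5*k**2 + 14*k + 2))·t_k = (2*k**2 - k - 2)*factorial(k + 3)/3**k.
Check: Δs_k = (2*k**3 + 5*k**2 + 14*k + 2)*factorial(k + 3)/(3*3**k). ✓
Sum = s_(9) − s_(3); s_(9) = 297651200/81, s_(3) = 1040/3 ⇒ 297623120/81.

Σ = 297623120/81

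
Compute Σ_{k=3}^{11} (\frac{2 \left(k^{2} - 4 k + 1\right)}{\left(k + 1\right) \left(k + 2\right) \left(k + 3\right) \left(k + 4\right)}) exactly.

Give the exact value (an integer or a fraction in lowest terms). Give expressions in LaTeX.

t_(k+1)/t_k = (k**3 - k**2 - 4*k - 2)/(k**3 + k**2 - 19*k + 5).
Take A(k)=k + 1, B(k)=k + 5, C(k)=k**2 - 4*k + 1.
Solve (k + 1)·f(k+1) − (k + 4)·f(k) = k**2 - 4*k + 1.
deg f ≤ 3 (via 1,1,2).
Solve for f: f(k) = k*(k**2 - 6*k + 17)/12 (degree 3 ≤ 3).
R(k) = B(k−1)·f(k)/C(k) = k*(k + 4)*(k**2 - 6*k + 17)/(12*(k**2 - 4*k + 1)); s_k = R·t_k = k*(k**2 - 6*k + 17)/(6*(k + 1)*(k + 2)*(k + 3)).
s_(k+1) − s_k = 2*(k**2 - 4*k + 1)/(k**4 + 10*k**3 + 35*k**2 + 50*k + 24) = t_k.
Telescoping: Σ = s_(12) − s_(3) = 89/1365 − (1/30) = 29/910.

Σ = 29/910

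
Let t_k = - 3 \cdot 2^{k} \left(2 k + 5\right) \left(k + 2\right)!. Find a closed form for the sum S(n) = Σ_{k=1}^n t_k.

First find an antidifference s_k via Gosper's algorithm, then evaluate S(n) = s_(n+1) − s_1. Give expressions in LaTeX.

S(n) = - 6 \cdot 2^{n} \left(n + 3\right)! + 36

t_(k+1)/t_k = 2*(k + 3)*(2*k + 7)/(2*k + 5).
Take A(k)=2*k + 6, B(k)=1, C(k)=k + 5/2.
Key eq: (2*k + 6)·f(k+1) = (1)·f(k) + (k + 5/2).
Bound: deg f ≤ 0.
Solve for f: f(k) = 1/2 (degree 0 ≤ 0).
Get s_k = R·t_k = -3*2**k*factorial(k + 2) with R(k) = B(k−1)f(k)/C(k) = 1/(2*k + 5).
Δs = -3*2**k*(2*k + 5)*factorial(k + 2), as required.
Telescope: S(n) = s_(n+1) − s_(1) = -6*2**n*factorial(n + 3) − (-36) = -6*2**n*factorial(n + 3) + 36.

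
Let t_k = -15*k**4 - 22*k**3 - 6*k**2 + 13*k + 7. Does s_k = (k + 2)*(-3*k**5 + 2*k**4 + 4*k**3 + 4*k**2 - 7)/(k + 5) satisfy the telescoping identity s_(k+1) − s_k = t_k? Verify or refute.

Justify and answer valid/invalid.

Invalid: residual 9*(4*k**5 + 33*k**4 + 40*k**3 + 7*k**2 - 24*k - 14)/(k**2 + 11*k + 30) ≠ 0.

s_(k+1) = k*(-3*k**5 - 22*k**4 - 57*k**3 - 56*k**2 + 7*k + 39)/(k + 6)
s_(k+1) − s_k = (-15*k**6 - 151*k**5 - 401*k**4 - 353*k**3 + 33*k**2 + 251*k + 84)/(k**2 + 11*k + 30)
(s_(k+1) − s_k) − t_k = 9*(4*k**5 + 33*k**4 + 40*k**3 + 7*k**2 - 24*k - 14)/(k**2 + 11*k + 30)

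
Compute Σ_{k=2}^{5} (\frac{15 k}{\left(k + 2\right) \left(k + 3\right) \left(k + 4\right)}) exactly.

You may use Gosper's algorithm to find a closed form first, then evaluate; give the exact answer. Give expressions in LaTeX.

Compute t_(k+1)/t_k: get (k + 1)*(k + 2)/(k*(k + 5)).
Normal form (A,B,C) = (k + 2, k + 5, k).
Set up (k + 2)·f(k+1) − (k + 4)·f(k) − (k) = 0.
From deg A=1, deg B=1, deg C=1: d=2.
Solve for f: f(k) = k*(k - 1)/6 (degree 2 ≤ 2).
Get s_k = R·t_k = 5*k*(k - 1)/(2*(k + 2)*(k + 3)) with R(k) = B(k−1)f(k)/C(k) = (k - 1)*(k + 4)/6.
Verify: 15*k/(k**3 + 9*k**2 + 26*k + 24) matches t_k.
Σ_(k=2)^(5) t_k = s_(6) − s_(2) = 25/24 − (1/4) = 19/24.

Σ = 19/24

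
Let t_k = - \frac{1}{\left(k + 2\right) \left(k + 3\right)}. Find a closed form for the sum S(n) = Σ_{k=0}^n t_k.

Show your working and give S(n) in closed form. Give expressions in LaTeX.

S(n) = \frac{- n - 1}{2 \left(n + 3\right)}

r(k) = (k + 2)/(k + 4) after simplifying.
So A=k + 2 and B=k + 4, with C=1.
Need (k + 2)·f(k+1) − (k + 3)·f(k) = 1.
From deg A=1, deg B=1, deg C=0: d=1.
Match coefficients ⇒ f(k) = k/2.
So s_k = (B(k−1)f/C)·t_k = (k*(k + 3)/2)·t_k = -k/(2*k + 4).
Δs = -1/(k**2 + 5*k + 6), as required.
Σ_(k=0)^n t_k = s_(n+1) − s_(0) = ((-n - 1)/(2*(n + 3))) − (0), i.e. (-n - 1)/(2*(n + 3)).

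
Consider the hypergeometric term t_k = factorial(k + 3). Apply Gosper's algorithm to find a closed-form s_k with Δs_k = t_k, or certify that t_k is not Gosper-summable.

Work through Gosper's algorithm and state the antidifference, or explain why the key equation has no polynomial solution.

no hypergeometric antidifference exists

t_(k+1)/t_k = k + 4.
So A=k + 4 and B=1, with C=1.
Key eq: (k + 4)·f(k+1) = (1)·f(k) + (1).
Degrees (1,0,0) ⇒ d ≤ -1.
Negative degree bound (-1): no f exists, t_k not Gosper-summable.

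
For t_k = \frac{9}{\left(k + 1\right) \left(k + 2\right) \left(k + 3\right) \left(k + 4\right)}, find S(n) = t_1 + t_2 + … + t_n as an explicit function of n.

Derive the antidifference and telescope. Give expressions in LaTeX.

S(n) = \frac{n \left(n^{2} + 9 n + 26\right)}{8 \left(n^{3} + 9 n^{2} + 26 n + 24\right)}

r(k) = (k + 1)/(k + 5) after simplifying.
So A=k + 1 and B=k + 5, with C=1.
Solve (k + 1)·f(k+1) − (k + 4)·f(k) = 1.
From deg A=1, deg B=1, deg C=0: d=3.
Coefficient equations give f(k) = k*(k**2 + 6*k + 11)/18.
R(k) = B(k−1)·f(k)/C(k) = k*(k + 4)*(k**2 + 6*k + 11)/18; s_k = R·t_k = k*(k**2 + 6*k + 11)/(2*(k + 1)*(k + 2)*(k + 3)).
Check: Δs_k = 9/(k**4 + 10*k**3 + 35*k**2 + 50*k + 24). ✓
Telescope: S(n) = s_(n+1) − s_(1) = (n**3 + 9*n**2 + 26*n + 18)/(2*(n**3 + 9*n**2 + 26*n + 24)) − (3/8) = n*(n**2 + 9*n + 26)/(8*(n**3 + 9*n**2 + 26*n + 24)).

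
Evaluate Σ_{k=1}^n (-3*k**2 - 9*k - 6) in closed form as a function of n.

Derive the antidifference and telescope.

r(k) = (k + 3)/(k + 1) after simplifying.
Take A(k)=1, B(k)=1, C(k)=k**2 + 3*k + 2.
Solve (1)·f(k+1) − (1)·f(k) = k**2 + 3*k + 2.
Bound: deg f ≤ 3.
Match coefficients ⇒ f(k) = k*(k + 1)*(k + 2)/3.
R(k) = B(k−1)·f(k)/C(k) = k/3; s_k = R·t_k = k*(-k**2 - 3*k - 2).
Verify: -3*k**2 - 9*k - 6 matches t_k.
Evaluate: s_(n+1) = -n**3 - 6*n**2 - 11*n - 6; subtract s_(1) = -6 ⇒ S(n) = n*(-n**2 - 6*n - 11).

S(n) = n*(-n**2 - 6*n - 11)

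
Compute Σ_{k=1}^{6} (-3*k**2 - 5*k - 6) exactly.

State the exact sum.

Step 1: r(k) = (3*k**2 + 11*k + 14)/(3*k**2 + 5*k + 6).
A = 1, B = 1, C = k**2 + 5*k/3 + 2.
Solve (1)·f(k+1) − (1)·f(k) = k**2 + 5*k/3 + 2.
deg f ≤ 3 (via 0,0,2).
Solve for f: f(k) = k*(k**2 + k + 4)/3 (degree 3 ≤ 3).
Then R = B(k−1)f/C = k*(k**2 + k + 4)/(3*k**2 + 5*k + 6), so s_k = R(k)·t_k = k*(-k**2 - k - 4).
Verify: -3*k**2 - 5*k - 6 matches t_k.
Sum = s_(7) − s_(1); s_(7) = -420, s_(1) = -6 ⇒ -414.

Σ = -414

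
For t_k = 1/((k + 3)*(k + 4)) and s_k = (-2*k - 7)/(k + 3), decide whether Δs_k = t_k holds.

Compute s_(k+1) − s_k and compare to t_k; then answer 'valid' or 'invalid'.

s_(k+1) = (-2*k - 9)/(k + 4)
s_(k+1) − s_k = 1/(k**2 + 7*k + 12)
(s_(k+1) − s_k) − t_k = 0

Valid — Δs_k = t_k.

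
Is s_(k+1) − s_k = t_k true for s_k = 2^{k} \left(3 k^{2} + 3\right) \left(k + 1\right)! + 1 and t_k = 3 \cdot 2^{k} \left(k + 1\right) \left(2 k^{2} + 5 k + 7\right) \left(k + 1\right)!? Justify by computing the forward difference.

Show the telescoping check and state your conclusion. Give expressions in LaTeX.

s_(k+1) = 2**(k + 1)*(3*(k + 1)**2 + 3)*factorial(k + 2) + 1
s_(k+1) − s_k = 3*2**k*(k + 1)*(2*k**2 + 5*k + 7)*factorial(k + 1)
(s_(k+1) − s_k) − t_k = 0

Valid: the claim telescopes to t_k.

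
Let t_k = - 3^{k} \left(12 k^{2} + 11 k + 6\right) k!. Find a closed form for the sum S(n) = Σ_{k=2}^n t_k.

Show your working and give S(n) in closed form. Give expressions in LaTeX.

Compute t_(k+1)/t_k: get 3*(12*k**3 + 47*k**2 + 64*k + 29)/(12*k**2 + 11*k + 6).
So A=3*k + 3 and B=1, with C=k**2 + 11*k/12 + 1/2.
f must satisfy (3*k + 3)·f(k+1) − (1)·f(k) = k**2 + 11*k/12 + 1/2.
Degrees (1,0,2) ⇒ d ≤ 1.
Solving with deg f ≤ 1: f(k) = (4*k - 3)/12.
R(k) = B(k−1)·f(k)/C(k) = (4*k - 3)/(12*k**2 + 11*k + 6); s_k = R·t_k = -3**k*(4*k - 3)*factorial(k).
s_(k+1) − s_k = -3**k*(12*k**2 + 11*k + 6)*factorial(k) = t_k.
Σ_(k=2)^n t_k = s_(n+1) − s_(2) = (-3**(n + 1)*(4*n + 1)*factorial(n + 1)) − (-90), i.e. -12*3**n*n**2*factorial(n) - 15*3**n*n*factorial(n) - 3*3**n*factorial(n) + 90.

S(n) = - 12 \cdot 3^{n} n^{2} n! - 15 \cdot 3^{n} n n! - 3 \cdot 3^{n} n! + 90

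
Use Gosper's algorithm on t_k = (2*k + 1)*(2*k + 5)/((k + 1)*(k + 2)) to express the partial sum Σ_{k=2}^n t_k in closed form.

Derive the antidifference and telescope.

Ratio r(k) = (k + 1)*(2*k + 3)*(2*k + 7)/((k + 3)*(2*k + 1)*(2*k + 5)).
A = k + 1, B = k + 3, C = k**2 + 3*k + 5/4.
Key eq: (k + 1)·f(k+1) = (k + 2)·f(k) + (k**2 + 3*k + 5/4).
Degrees (1,1,2) ⇒ d ≤ 2.
Match coefficients ⇒ f(k) = k*(4*k + 1)/4.
So s_k = (B(k−1)f/C)·t_k = (k*(k + 2)*(4*k + 1)/((2*k + 1)*(2*k + 5)))·t_k = k*(4*k + 1)/(k + 1).
Δs = (4*k**2 + 12*k + 5)/(k**2 + 3*k + 2), as required.
s_(n+1) = (4*n**2 + 9*n + 5)/(n + 2) and s_(2) = 6, so S(n) = (4*n**2 + 3*n - 7)/(n + 2).

S(n) = (4*n**2 + 3*n - 7)/(n + 2)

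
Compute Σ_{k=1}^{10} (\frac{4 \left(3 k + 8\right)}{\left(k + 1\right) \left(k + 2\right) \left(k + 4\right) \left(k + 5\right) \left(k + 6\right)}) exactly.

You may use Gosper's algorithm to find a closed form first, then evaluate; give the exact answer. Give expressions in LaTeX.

Compute t_(k+1)/t_k: get (k + 1)*(k + 4)*(3*k + 11)/((k + 3)*(k + 7)*(3*k + 8)).
Gosper form: A/B · C(k+1)/C(k) with A=k + 1, B=k + 7, C=k**2 + 17*k/3 + 8.
Need (k + 1)·f(k+1) − (k + 6)·f(k) = k**2 + 17*k/3 + 8.
d = 5 from the (1,1,2) case.
Coefficient equations give f(k) = k*(k + 2)*(k + 3)*(k**2 + 10*k + 29)/60.
So s_k = (B(k−1)f/C)·t_k = (k*(k + 2)*(k + 6)*(k**2 + 10*k + 29)/(20*(3*k + 8)))·t_k = k*(k**2 + 10*k + 29)/(5*(k**3 + 10*k**2 + 29*k + 20)).
Verify: 4*(3*k + 8)/(k**5 + 18*k**4 + 121*k**3 + 372*k**2 + 508*k + 240) matches t_k.
Telescoping: Σ = s_(11) − s_(1) = 143/720 − (2/15) = 47/720.

Σ = 47/720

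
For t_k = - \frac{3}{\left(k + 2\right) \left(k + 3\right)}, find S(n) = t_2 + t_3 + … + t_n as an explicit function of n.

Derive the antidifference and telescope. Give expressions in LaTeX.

Compute t_(k+1)/t_k: get (k + 2)/(k + 4).
So A=k + 2 and B=k + 4, with C=1.
Key eq: (k + 2)·f(k+1) = (k + 3)·f(k) + (1).
d = 1 from the (1,1,0) case.
Coefficient equations give f(k) = k/2.
R(k) = B(k−1)·f(k)/C(k) = k*(k + 3)/2; s_k = R·t_k = -3*k/(2*k + 4).
Δs = -3/(k**2 + 5*k + 6), as required.
Telescope: S(n) = s_(n+1) − s_(2) = 3*(-n - 1)/(2*(n + 3)) − (-3/4) = 3*(1 - n)/(4*(n + 3)).

S(n) = \frac{3 \left(1 - n\right)}{4 \left(n + 3\right)}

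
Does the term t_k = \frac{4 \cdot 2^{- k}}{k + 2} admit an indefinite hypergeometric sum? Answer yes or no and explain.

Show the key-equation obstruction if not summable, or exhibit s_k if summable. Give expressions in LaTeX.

No — key equation has no polynomial f.

The ratio is (k + 2)/(2*(k + 3)).
Take A(k)=k/2 + 1, B(k)=k + 3, C(k)=1.
f must satisfy (k/2 + 1)·f(k+1) − (k + 2)·f(k) = 1.
Degrees (1,1,0) ⇒ d ≤ -1.
Bound -1 < 0, so the key equation has no polynomial solution.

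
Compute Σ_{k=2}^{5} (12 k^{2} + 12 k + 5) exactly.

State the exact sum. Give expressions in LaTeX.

t_(k+1)/t_k = (12*k**2 + 36*k + 29)/(12*k**2 + 12*k + 5).
Gosper form: A/B · C(k+1)/C(k) with A=1, B=1, C=k**2 + k + 5/12.
Key eq: (1)·f(k+1) = (1)·f(k) + (k**2 + k + 5/12).
From deg A=0, deg B=0, deg C=2: d=3.
Coefficient equations give f(k) = k*(4*k**2 + 1)/12.
So s_k = (B(k−1)f/C)·t_k = (k*(4*k**2 + 1)/(12*k**2 + 12*k + 5))·t_k = 4*k**3 + k.
Check: Δs_k = 12*k**2 + 12*k + 5. ✓
Evaluate s at k=6 and k=2: 870 and 34; difference 836.

Σ = 836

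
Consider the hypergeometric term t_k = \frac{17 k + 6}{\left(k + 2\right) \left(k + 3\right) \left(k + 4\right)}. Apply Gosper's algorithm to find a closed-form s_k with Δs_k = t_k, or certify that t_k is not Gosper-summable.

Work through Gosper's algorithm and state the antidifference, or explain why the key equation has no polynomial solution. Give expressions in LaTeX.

r(k) = (k + 2)*(17*k + 23)/((k + 5)*(17*k + 6)) after simplifying.
So A=k + 2 and B=k + 5, with C=k + 6/17.
Set up (k + 2)·f(k+1) − (k + 4)·f(k) − (k + 6/17) = 0.
deg f ≤ 2 (via 1,1,1).
Solve for f: f(k) = k*(10*k - 1)/51 (degree 2 ≤ 2).
R(k) = B(k−1)·f(k)/C(k) = k*(k + 4)*(10*k - 1)/(3*(17*k + 6)); s_k = R·t_k = k*(10*k - 1)/(3*(k + 2)*(k + 3)).
Verify: (17*k + 6)/(k**3 + 9*k**2 + 26*k + 24) matches t_k.

s_k = \frac{k \left(10 k - 1\right)}{3 \left(k + 2\right) \left(k + 3\right)}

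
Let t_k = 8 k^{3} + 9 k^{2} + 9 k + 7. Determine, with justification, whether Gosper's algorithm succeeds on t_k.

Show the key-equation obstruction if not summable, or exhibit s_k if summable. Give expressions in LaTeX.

t_(k+1)/t_k = (8*k**3 + 33*k**2 + 51*k + 33)/(8*k**3 + 9*k**2 + 9*k + 7).
A = 1, B = 1, C = k**3 + 9*k**2/8 + 9*k/8 + 7/8.
f must satisfy (1)·f(k+1) − (1)·f(k) = k**3 + 9*k**2/8 + 9*k/8 + 7/8.
From deg A=0, deg B=0, deg C=3: d=4.
Solving with deg f ≤ 4: f(k) = k*(2*k**3 - k**2 + 2*k + 4)/8.
So s_k = (B(k−1)f/C)·t_k = (k*(2*k**3 - k**2 + 2*k + 4)/(8*k**3 + 9*k**2 + 9*k + 7))·t_k = k*(2*k**3 - k**2 + 2*k + 4).
Δs = 8*k**3 + 9*k**2 + 9*k + 7, as required.

Yes. s_k = k \left(2 k^{3} - k^{2} + 2 k + 4\right).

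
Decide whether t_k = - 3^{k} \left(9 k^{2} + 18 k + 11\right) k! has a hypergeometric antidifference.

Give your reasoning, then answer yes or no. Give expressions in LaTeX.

Compute t_(k+1)/t_k: get 3*(9*k**3 + 45*k**2 + 74*k + 38)/(9*k**2 + 18*k + 11).
Factor: A=3*k + 3; B=1; C=k**2 + 2*k + 11/9.
Solve (3*k + 3)·f(k+1) − (1)·f(k) = k**2 + 2*k + 11/9.
deg f ≤ 1 (via 1,0,2).
Coefficient equations give f(k) = (3*k + 1)/9.
Get s_k = R·t_k = -3**k*(3*k + 1)*factorial(k) with R(k) = B(k−1)f(k)/C(k) = (3*k + 1)/(9*k**2 + 18*k + 11).
Verify: -3**k*(9*k**2 + 18*k + 11)*factorial(k) matches t_k.

Yes. s_k = - 3^{k} \left(3 k + 1\right) k!.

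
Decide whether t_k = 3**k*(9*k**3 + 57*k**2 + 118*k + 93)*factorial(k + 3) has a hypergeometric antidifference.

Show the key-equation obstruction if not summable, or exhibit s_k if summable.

Yes. s_k = 3**k*(3*k**2 + 2*k + 3)*factorial(k + 3).

t_(k+1)/t_k = 3*(9*k**4 + 120*k**3 + 595*k**2 + 1313*k + 1108)/(9*k**3 + 57*k**2 + 118*k + 93).
Take A(k)=3*k + 12, B(k)=1, C(k)=k**3 + 19*k**2/3 + 118*k/9 + 31/3.
Solve (3*k + 12)·f(k+1) − (1)·f(k) = k**3 + 19*k**2/3 + 118*k/9 + 31/3.
d = 2 from the (1,0,3) case.
Match coefficients ⇒ f(k) = (3*k**2 + 2*k + 3)/9.
So s_k = (B(k−1)f/C)·t_k = ((3*k**2 + 2*k + 3)/(9*k**3 + 57*k**2 + 118*k + 93))·t_k = 3**k*(3*k**2 + 2*k + 3)*factorial(k + 3).
Check: Δs_k = 3**k*(9*k**3 + 57*k**2 + 118*k + 93)*factorial(k + 3). ✓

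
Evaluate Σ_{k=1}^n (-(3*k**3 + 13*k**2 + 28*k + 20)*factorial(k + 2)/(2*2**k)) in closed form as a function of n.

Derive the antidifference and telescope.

The ratio is (3*k**4 + 31*k**3 + 129*k**2 + 253*k + 192)/(2*(3*k**3 + 13*k**2 + 28*k + 20)).
A = k/2 + 3/2, B = 1, C = k**3 + 13*k**2/3 + 28*k/3 + 20/3.
Need (k/2 + 3/2)·f(k+1) − (1)·f(k) = k**3 + 13*k**2/3 + 28*k/3 + 20/3.
deg f ≤ 2 (via 1,0,3).
Solve for f: f(k) = 2*(3*k**2 + 4*k - 1)/3 (degree 2 ≤ 2).
Certificate R = B(k−1)f/C = 2*(3*k**2 + 4*k - 1)/(3*k**3 + 13*k**2 + 28*k + 20) gives s_k = -(3*k**2 + 4*k - 1)*factorial(k + 2)/2**k.
Verify: -(3*k**3 + 13*k**2 + 28*k + 20)*factorial(k + 2)/(2*2**k) matches t_k.
Σ_(k=1)^n t_k = s_(n+1) − s_(1) = (-2**(-n - 1)*(3*n**2 + 10*n + 6)*factorial(n + 3)) − (-18), i.e. (36*2**n - 3*n**5*factorial(n) - 28*n**4*factorial(n) - 99*n**3*factorial(n) - 164*n**2*factorial(n) - 126*n*factorial(n) - 36*factorial(n))/(2*2**n).

S(n) = (36*2**n - 3*n**5*factorial(n) - 28*n**4*factorial(n) - 99*n**3*factorial(n) - 164*n**2*factorial(n) - 126*n*factorial(n) - 36*factorial(n))/(2*2**n)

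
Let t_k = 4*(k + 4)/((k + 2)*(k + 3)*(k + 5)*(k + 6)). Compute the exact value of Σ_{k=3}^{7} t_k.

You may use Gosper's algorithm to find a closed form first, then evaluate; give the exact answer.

Σ = 9/260

t_(k+1)/t_k = (k + 2)*(k + 5)**2/((k + 4)**2*(k + 7)).
Normal form (A,B,C) = (k + 2, k + 7, k**2 + 8*k + 16).
Need (k + 2)·f(k+1) − (k + 6)·f(k) = k**2 + 8*k + 16.
Bound: deg f ≤ 4.
Solving with deg f ≤ 4: f(k) = k*(k + 3)*(k + 4)*(k + 7)/20.
So s_k = (B(k−1)f/C)·t_k = (k*(k + 3)*(k + 6)*(k + 7)/(20*(k + 4)))·t_k = k*(k + 7)/(5*(k**2 + 7*k + 10)).
Check: Δs_k = 4*(k + 4)/(k**4 + 16*k**3 + 91*k**2 + 216*k + 180). ✓
Sum = s_(8) − s_(3); s_(8) = 12/65, s_(3) = 3/20 ⇒ 9/260.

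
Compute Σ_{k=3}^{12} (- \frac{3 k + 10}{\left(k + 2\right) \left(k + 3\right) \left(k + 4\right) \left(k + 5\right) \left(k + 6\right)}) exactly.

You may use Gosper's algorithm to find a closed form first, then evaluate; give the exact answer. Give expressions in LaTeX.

Σ = -431/128520

Step 1: r(k) = (k + 2)*(3*k + 13)/((k + 7)*(3*k + 10)).
Factor: A=k + 2; B=k + 7; C=k + 10/3.
Key eq: (k + 2)·f(k+1) = (k + 6)·f(k) + (k + 10/3).
From deg A=1, deg B=1, deg C=1: d=4.
A polynomial solution: f(k) = k*(k + 3)*(k**2 + 11*k + 38)/120.
R(k) = B(k−1)·f(k)/C(k) = k*(k + 3)*(k + 6)*(k**2 + 11*k + 38)/(40*(3*k + 10)); s_k = R·t_k = k*(-k**2 - 11*k - 38)/(40*(k**3 + 11*k**2 + 38*k + 40)).
Verify: (-3*k - 10)/(k**5 + 20*k**4 + 155*k**3 + 580*k**2 + 1044*k + 720) matches t_k.
Σ_(k=3)^(12) t_k = s_(13) − s_(3) = -91/3672 − (-3/140) = -431/128520.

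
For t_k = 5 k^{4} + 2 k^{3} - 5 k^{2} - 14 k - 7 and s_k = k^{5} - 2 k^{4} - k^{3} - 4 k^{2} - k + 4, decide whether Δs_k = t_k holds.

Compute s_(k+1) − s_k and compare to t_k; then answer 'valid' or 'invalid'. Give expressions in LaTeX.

Valid: the claim telescopes to t_k.

s_(k+1) = k**5 + 3*k**4 + k**3 - 9*k**2 - 15*k - 3
s_(k+1) − s_k = 5*k**4 + 2*k**3 - 5*k**2 - 14*k - 7
(s_(k+1) − s_k) − t_k = 0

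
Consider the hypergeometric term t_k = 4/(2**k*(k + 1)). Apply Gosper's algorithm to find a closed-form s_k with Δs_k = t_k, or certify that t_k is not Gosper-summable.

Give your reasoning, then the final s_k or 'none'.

not Gosper-summable; s_k does not exist

Ratio r(k) = (k + 1)/(2*(k + 2)).
A = k/2 + 1/2, B = k + 2, C = 1.
Set up (k/2 + 1/2)·f(k+1) − (k + 1)·f(k) − (1) = 0.
d = -1 from the (1,1,0) case.
deg f ≤ -1 is impossible — no certificate.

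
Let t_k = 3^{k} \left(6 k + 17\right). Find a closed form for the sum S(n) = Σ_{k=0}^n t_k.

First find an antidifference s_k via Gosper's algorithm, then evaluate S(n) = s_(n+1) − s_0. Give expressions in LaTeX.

S(n) = 9 \cdot 3^{n} n + 21 \cdot 3^{n} - 4

t_(k+1)/t_k = 3*(6*k + 23)/(6*k + 17).
Factor: A=3; B=1; C=k + 17/6.
Solve (3)·f(k+1) − (1)·f(k) = k + 17/6.
Degrees (0,0,1) ⇒ d ≤ 1.
Coefficient equations give f(k) = (3*k + 4)/6.
Get s_k = R·t_k = 3**k*(3*k + 4) with R(k) = B(k−1)f(k)/C(k) = (3*k + 4)/(6*k + 17).
Check: Δs_k = 3**k*(6*k + 17). ✓
Σ_(k=0)^n t_k = s_(n+1) − s_(0) = (3**(n + 1)*(3*n + 7)) − (4), i.e. 9*3**n*n + 21*3**n - 4.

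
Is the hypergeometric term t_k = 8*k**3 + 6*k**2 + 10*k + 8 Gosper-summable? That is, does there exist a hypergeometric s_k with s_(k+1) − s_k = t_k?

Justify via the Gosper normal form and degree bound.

Yes. s_k = 2*k*(k**3 - k**2 + 2*k + 2).

t_(k+1)/t_k = (4*k**3 + 15*k**2 + 23*k + 16)/(4*k**3 + 3*k**2 + 5*k + 4).
So A=1 and B=1, with C=k**3 + 3*k**2/4 + 5*k/4 + 1.
Key eq: (1)·f(k+1) = (1)·f(k) + (k**3 + 3*k**2/4 + 5*k/4 + 1).
From deg A=0, deg B=0, deg C=3: d=4.
A polynomial solution: f(k) = k*(k**3 - k**2 + 2*k + 2)/4.
So s_k = (B(k−1)f/C)·t_k = (k*(k**3 - k**2 + 2*k + 2)/(4*k**3 + 3*k**2 + 5*k + 4))·t_k = 2*k*(k**3 - k**2 + 2*k + 2).
Δs = 8*k**3 + 6*k**2 + 10*k + 8, as required.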